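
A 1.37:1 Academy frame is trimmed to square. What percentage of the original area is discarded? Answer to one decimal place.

27.0%

Going from 1.37:1 Academy to square means cutting width while keeping height.
Fraction kept = (1.000)/(1.370) ≈ 72.99%, so 27.01% is lost.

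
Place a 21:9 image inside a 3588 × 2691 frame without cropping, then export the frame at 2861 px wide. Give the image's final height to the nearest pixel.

At 3588×2691 the image is width-limited, so height = 3588 × 9/21 ≈ 1537.71 px.
Resizing to 2861 px wide multiplies everything by 0.7974: 1537.71 → 1226.14 px.

1226 px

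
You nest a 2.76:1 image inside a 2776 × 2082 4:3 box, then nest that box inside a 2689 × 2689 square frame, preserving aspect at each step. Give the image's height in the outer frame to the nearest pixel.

974 px

Inside the 2776×2082 canvas the image is width-limited at 2776.00 × 1005.80.
4:3 in 2689×2689: fills the width, so the intermediate becomes 2689.00 × 2016.75 — a scale of ×0.9687.
Applying the same ×0.9687: 1005.80 → 974.28.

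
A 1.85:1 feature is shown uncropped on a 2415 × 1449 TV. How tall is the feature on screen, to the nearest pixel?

1305 px

1.85:1 (1.850) > 5:3 (1.667), so the feature fills the width.
Content height = 2415 / 1.850 ≈ 1305.41 px.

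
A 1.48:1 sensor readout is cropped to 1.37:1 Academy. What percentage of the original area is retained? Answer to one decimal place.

1.37:1 Academy is narrower than 1.48:1, so the crop keeps the full height and trims the width.
Area ratio = (1.370)/(1.480) = 92.57% retained.

92.6%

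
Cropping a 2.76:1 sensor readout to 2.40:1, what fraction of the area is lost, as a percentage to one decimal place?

13.0%

The height stays; only width is cut (since 2.40:1 is narrower than 2.76:1).
(2.400)/(2.760) ≈ 0.870 of the area survives, leaving 13.04% discarded.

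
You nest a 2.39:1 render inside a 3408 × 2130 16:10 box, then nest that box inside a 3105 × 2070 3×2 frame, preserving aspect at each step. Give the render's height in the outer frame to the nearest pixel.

1299 px

Inside the 3408×2130 canvas the render is width-limited at 3408.00 × 1425.94.
16:10 in 3105×2070: fills the width, so the intermediate becomes 3105.00 × 1940.62 — a scale of ×0.9111.
So the render's height is 1425.94 × 0.9111 ≈ 1299.16.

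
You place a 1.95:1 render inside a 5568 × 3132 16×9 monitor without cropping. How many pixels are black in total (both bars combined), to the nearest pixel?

1540194 pixels

1.95:1 (1.950) > 16×9 (1.778), so the render fills the width.
Content height = 5568 / 1.950 ≈ 2855.3846 px.
Black = 3132 − 2855.3846 = 276.6154 px.
Across the 5568-px span: 276.6154 × 5568 ≈ 1540194 px.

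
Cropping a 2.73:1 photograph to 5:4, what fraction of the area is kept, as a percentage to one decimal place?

45.8%

5:4 is narrower than 2.73:1, so the crop keeps the full height and trims the width.
Fraction kept = (1.250)/(2.730) ≈ 45.79%.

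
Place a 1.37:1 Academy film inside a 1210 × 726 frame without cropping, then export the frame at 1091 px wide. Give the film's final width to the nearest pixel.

897 px

At 1210×726 the film is height-limited, so width = 726 × 1.370 ≈ 994.62 px.
The frame scales by 1091/1210 = 0.9017; 994.62 × 0.9017 ≈ 896.80 px.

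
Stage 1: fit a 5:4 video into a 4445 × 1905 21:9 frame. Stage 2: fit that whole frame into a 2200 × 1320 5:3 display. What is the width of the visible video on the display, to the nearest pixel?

1179 px

Inside the 4445×1905 canvas the video is height-limited at 2381.25 × 1905.00.
21:9 in 2200×1320: fills the width, so the intermediate becomes 2200.00 × 942.86 — a scale of ×0.4949.
The video scales with it: width 2381.25 × 0.4949 ≈ 1178.57.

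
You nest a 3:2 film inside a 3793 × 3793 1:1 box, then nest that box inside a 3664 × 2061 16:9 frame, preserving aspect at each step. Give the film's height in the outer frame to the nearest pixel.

First fit — 3:2 into 3793×3793 spans the width: 3793.00 × 2528.67.
Second fit — the 1:1 canvas into 3664×2061 spans the height: 2061.00 × 2061.00 (×0.5434 from 3793×3793).
Applying the same ×0.5434: 2528.67 → 1374.00.

1374 px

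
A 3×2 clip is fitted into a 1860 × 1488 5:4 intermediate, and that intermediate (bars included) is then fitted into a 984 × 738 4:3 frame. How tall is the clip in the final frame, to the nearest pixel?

First fit — 3×2 into 1860×1488 spans the width: 1860.00 × 1240.00.
The 5:4 canvas is height-limited in 984×738, giving 922.50 × 738.00; scale factor 0.4960.
So the clip's height is 1240.00 × 0.4960 ≈ 615.00.

615 px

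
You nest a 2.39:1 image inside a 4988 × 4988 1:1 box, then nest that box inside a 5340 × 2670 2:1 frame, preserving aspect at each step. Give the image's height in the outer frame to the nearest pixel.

Inside the 4988×4988 canvas the image is width-limited at 4988.00 × 2087.03.
1:1 in 5340×2670: fills the height, so the intermediate becomes 2670.00 × 2670.00 — a scale of ×0.5353.
The image scales with it: height 2087.03 × 0.5353 ≈ 1117.15.

1117 px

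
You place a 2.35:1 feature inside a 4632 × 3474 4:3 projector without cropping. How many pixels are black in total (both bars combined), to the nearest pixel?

2.35:1 is wider than 4:3, so it spans the full width.
Content height = 4632 / 2.350 ≈ 1971.0638 px.
3474 − 1971.0638 = 1502.9362 px of bars.
Across the 4632-px span: 1502.9362 × 4632 ≈ 6961600 px.

6961600 pixels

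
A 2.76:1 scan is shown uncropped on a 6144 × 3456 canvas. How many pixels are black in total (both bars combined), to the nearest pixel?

7556586 pixels

2.76:1 (2.760) > 16:9 (1.778), so the scan fills the width.
That makes the image 2226.0870 px tall (6144 / 2.760).
Black = 3456 − 2226.0870 = 1229.9130 px.
Across the 6144-px span: 1229.9130 × 6144 ≈ 7556586 px.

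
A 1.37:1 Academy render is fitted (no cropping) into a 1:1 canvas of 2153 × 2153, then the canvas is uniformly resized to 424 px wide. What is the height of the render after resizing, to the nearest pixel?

309 px

Fitted into 2153×2153, the render spans the width; its height is 2153 / 1.370 ≈ 1571.53 px.
Scaling 2153 → 424 is ×0.1969, so the height becomes 1571.53 × 0.1969 ≈ 309.49 px.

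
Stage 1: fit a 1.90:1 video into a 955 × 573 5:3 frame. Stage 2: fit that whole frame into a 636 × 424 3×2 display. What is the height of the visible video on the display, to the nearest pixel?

335 px

First fit — 1.90:1 into 955×573 spans the width: 955.00 × 502.63.
The 5:3 canvas is width-limited in 636×424, giving 636.00 × 381.60; scale factor 0.6660.
The video scales with it: height 502.63 × 0.6660 ≈ 334.74.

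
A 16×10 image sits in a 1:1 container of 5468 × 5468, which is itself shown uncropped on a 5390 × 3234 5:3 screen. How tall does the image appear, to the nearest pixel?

2021 px

16×10 in 5468×5468: fills the width, so the image is 5468.00 × 3417.50.
Second fit — the 1:1 canvas into 5390×3234 spans the height: 3234.00 × 3234.00 (×0.5914 from 5468×5468).
The image scales with it: height 3417.50 × 0.5914 ≈ 2021.25.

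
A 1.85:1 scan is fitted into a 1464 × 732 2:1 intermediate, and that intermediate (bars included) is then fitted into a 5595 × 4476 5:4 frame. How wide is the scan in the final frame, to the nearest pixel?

Inside the 1464×732 canvas the scan is height-limited at 1354.20 × 732.00.
2:1 in 5595×4476: fills the width, so the intermediate becomes 5595.00 × 2797.50 — a scale of ×3.8217.
The scan scales with it: width 1354.20 × 3.8217 ≈ 5175.38.

5175 px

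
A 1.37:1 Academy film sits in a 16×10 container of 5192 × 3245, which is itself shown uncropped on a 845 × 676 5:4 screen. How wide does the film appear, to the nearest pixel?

Inside the 5192×3245 canvas the film is height-limited at 4445.65 × 3245.00.
The 16×10 canvas is width-limited in 845×676, giving 845.00 × 528.12; scale factor 0.1628.
Applying the same ×0.1628: 4445.65 → 723.53.

724 px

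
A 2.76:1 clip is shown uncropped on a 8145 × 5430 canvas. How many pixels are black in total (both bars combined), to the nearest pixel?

20190747 pixels

2.76:1 (2.760) > 3×2 (1.500), so the clip fills the width.
That makes the image 2951.0870 px tall (8145 / 2.760).
Black = 5430 − 2951.0870 = 2478.9130 px.
Across the 8145-px span: 2478.9130 × 8145 ≈ 20190747 px.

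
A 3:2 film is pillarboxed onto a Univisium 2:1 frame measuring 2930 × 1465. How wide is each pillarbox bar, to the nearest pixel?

366 px

Since 1.500 < 2.000, the film is height-limited.
Content width = 1465 × 3/2 ≈ 2197.50 px.
Black = 2930 − 2197.50 = 732.50 px, or 366.25 per bar.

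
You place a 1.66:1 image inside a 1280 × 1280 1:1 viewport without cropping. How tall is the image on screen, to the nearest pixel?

771 px

1.66:1 is wider than 1:1, so it spans the full width.
Content height = 1280 / 1.660 ≈ 771.08 px.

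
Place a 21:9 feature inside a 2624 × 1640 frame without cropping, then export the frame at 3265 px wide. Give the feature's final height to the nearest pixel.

1399 px

At 2624×1640 the feature is width-limited, so height = 2624 × 9/21 ≈ 1124.57 px.
The frame scales by 3265/2624 = 1.2443; 1124.57 × 1.2443 ≈ 1399.29 px.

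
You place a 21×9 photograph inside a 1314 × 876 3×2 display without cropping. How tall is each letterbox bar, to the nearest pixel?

21×9 is wider than 3×2, so it spans the full width.
The photograph is 1314 × 9/21 ≈ 563.14 px tall.
Leftover height: 876 − 563.14 = 312.86 px → 156.43 each side.

156 px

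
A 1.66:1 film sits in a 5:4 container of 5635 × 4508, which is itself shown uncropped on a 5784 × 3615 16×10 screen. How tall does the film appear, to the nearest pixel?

2722 px

1.66:1 in 5635×4508: fills the width, so the film is 5635.00 × 3394.58.
Second fit — the 5:4 canvas into 5784×3615 spans the height: 4518.75 × 3615.00 (×0.8019 from 5635×4508).
So the film's height is 3394.58 × 0.8019 ≈ 2722.14.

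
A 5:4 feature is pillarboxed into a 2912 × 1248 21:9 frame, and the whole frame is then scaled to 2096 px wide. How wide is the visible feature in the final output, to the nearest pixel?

At 2912×1248 the feature is height-limited, so width = 1248 × 5/4 ≈ 1560.00 px.
The frame scales by 2096/2912 = 0.7198; 1560.00 × 0.7198 ≈ 1122.86 px.

1123 px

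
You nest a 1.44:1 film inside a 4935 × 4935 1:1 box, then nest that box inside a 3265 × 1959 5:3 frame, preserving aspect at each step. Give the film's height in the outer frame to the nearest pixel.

1360 px

First fit — 1.44:1 into 4935×4935 spans the width: 4935.00 × 3427.08.
The 1:1 canvas is height-limited in 3265×1959, giving 1959.00 × 1959.00; scale factor 0.3970.
Applying the same ×0.3970: 3427.08 → 1360.42.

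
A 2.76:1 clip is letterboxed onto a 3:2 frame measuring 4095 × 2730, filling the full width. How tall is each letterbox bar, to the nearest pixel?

That makes the image 1483.70 px tall (4095 / 2.760).
2730 − 1483.70 = 1246.30 px of bars (623.15 each).

623 px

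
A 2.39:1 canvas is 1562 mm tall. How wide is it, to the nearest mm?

3733 mm

1562 × 2.390 = 3733.18.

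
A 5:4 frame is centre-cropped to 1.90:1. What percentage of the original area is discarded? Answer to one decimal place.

34.2%

Going from 5:4 to 1.90:1 means cutting height while keeping width.
(1.250)/(1.900) ≈ 0.658 of the area survives, leaving 34.21% discarded.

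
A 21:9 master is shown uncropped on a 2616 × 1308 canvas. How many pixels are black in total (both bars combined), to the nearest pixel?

488818 pixels

21:9 (2.333) > 2:1 (2.000), so the master fills the width.
Content height = 2616 × 9/21 ≈ 1121.1429 px.
Leftover height: 1308 − 1121.1429 = 186.8571 px.
That's 186.8571 × 2616 ≈ 488818 black pixels.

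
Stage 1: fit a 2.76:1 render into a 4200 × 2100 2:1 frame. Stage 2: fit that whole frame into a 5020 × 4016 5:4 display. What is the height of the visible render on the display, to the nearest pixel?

1819 px

Inside the 4200×2100 canvas the render is width-limited at 4200.00 × 1521.74.
2:1 in 5020×4016: fills the width, so the intermediate becomes 5020.00 × 2510.00 — a scale of ×1.1952.
Applying the same ×1.1952: 1521.74 → 1818.84.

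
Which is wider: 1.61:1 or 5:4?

1.61:1

1.61 and 5:4 = 1.25; 1.61 > 1.25.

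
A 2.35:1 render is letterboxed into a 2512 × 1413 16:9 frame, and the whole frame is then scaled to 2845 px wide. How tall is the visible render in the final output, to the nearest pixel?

Fitted into 2512×1413, the render spans the width; its height is 2512 / 2.350 ≈ 1068.94 px.
Resizing to 2845 px wide multiplies everything by 1.1326: 1068.94 → 1210.64 px.

1211 px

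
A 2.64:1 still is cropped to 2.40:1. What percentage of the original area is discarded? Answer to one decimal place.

2.40:1 is narrower than 2.64:1, so the crop keeps the full height and trims the width.
(2.400)/(2.640) ≈ 0.909 of the area survives, leaving 9.09% discarded.

9.1%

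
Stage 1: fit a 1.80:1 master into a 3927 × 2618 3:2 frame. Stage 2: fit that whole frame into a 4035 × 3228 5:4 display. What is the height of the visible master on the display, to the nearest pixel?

2242 px

First fit — 1.80:1 into 3927×2618 spans the width: 3927.00 × 2181.67.
The 3:2 canvas is width-limited in 4035×3228, giving 4035.00 × 2690.00; scale factor 1.0275.
Applying the same ×1.0275: 2181.67 → 2241.67.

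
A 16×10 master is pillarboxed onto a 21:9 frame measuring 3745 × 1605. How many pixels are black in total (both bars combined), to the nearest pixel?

16×10 (1.600) < 21:9 (2.333), so the master fills the height.
The master is 1605 × 16/10 ≈ 2568.0000 px wide.
Leftover width: 3745 − 2568.0000 = 1177.0000 px.
Across the 1605-px span: 1177.0000 × 1605 ≈ 1889085 px.

1889085 pixels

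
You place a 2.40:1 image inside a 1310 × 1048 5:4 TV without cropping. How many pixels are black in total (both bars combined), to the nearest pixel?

657838 pixels

2.40:1 (2.400) > 5:4 (1.250), so the image fills the width.
That makes the image 545.8333 px tall (1310 / 2.400).
Black = 1048 − 545.8333 = 502.1667 px.
That's 502.1667 × 1310 ≈ 657838 black pixels.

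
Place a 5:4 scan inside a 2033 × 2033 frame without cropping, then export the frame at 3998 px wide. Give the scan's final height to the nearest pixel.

Fitted into 2033×2033, the scan spans the width; its height is 2033 × 4/5 ≈ 1626.40 px.
Resizing to 3998 px wide multiplies everything by 1.9666: 1626.40 → 3198.40 px.

3198 px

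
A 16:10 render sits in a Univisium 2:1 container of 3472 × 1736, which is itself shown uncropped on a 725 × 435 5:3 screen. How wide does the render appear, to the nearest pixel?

First fit — 16:10 into 3472×1736 spans the height: 2777.60 × 1736.00.
The Univisium 2:1 canvas is width-limited in 725×435, giving 725.00 × 362.50; scale factor 0.2088.
So the render's width is 2777.60 × 0.2088 ≈ 580.00.

580 px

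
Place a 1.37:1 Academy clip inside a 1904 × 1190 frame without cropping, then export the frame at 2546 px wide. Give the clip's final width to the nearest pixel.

Fitted into 1904×1190, the clip spans the height; its width is 1190 × 1.370 ≈ 1630.30 px.
Scaling 1904 → 2546 is ×1.3372, so the width becomes 1630.30 × 1.3372 ≈ 2180.01 px.

2180 px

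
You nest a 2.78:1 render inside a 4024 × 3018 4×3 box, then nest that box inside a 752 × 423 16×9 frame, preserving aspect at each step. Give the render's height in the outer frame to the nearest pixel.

203 px

First fit — 2.78:1 into 4024×3018 spans the width: 4024.00 × 1447.48.
The 4×3 canvas is height-limited in 752×423, giving 564.00 × 423.00; scale factor 0.1402.
The render scales with it: height 1447.48 × 0.1402 ≈ 202.88.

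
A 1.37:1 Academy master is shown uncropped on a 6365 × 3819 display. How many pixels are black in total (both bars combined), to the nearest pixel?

4326812 pixels

1.37:1 Academy (1.370) < 5:3 (1.667), so the master fills the height.
That makes the image 5232.0300 px wide (3819 × 1.370).
Leftover width: 6365 − 5232.0300 = 1132.9700 px.
Across the 3819-px span: 1132.9700 × 3819 ≈ 4326812 px.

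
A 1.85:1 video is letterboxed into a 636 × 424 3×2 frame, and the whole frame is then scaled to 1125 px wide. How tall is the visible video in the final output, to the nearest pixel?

608 px

In the 636×424 frame the video fills the width: height = 636 / 1.850 ≈ 343.78 px.
The frame scales by 1125/636 = 1.7689; 343.78 × 1.7689 ≈ 608.11 px.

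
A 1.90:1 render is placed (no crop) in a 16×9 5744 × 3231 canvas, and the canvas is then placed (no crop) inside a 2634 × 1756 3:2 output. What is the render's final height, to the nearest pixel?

First fit — 1.90:1 into 5744×3231 spans the width: 5744.00 × 3023.16.
The 16×9 canvas is width-limited in 2634×1756, giving 2634.00 × 1481.62; scale factor 0.4586.
Applying the same ×0.4586: 3023.16 → 1386.32.

1386 px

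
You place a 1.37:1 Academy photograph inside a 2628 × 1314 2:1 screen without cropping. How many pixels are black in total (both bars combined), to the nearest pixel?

Since 1.370 < 2.000, the photograph is height-limited.
Content width = 1314 × 1.370 ≈ 1800.1800 px.
Leftover width: 2628 − 1800.1800 = 827.8200 px.
Across the 1314-px span: 827.8200 × 1314 ≈ 1087755 px.

1087755 pixels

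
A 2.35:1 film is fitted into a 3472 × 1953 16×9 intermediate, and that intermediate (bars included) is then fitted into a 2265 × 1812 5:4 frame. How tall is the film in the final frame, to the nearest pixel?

2.35:1 in 3472×1953: fills the width, so the film is 3472.00 × 1477.45.
The 16×9 canvas is width-limited in 2265×1812, giving 2265.00 × 1274.06; scale factor 0.6524.
So the film's height is 1477.45 × 0.6524 ≈ 963.83.

964 px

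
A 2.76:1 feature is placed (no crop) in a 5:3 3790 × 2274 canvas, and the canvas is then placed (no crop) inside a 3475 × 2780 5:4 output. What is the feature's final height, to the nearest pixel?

1259 px

Inside the 3790×2274 canvas the feature is width-limited at 3790.00 × 1373.19.
Second fit — the 5:3 canvas into 3475×2780 spans the width: 3475.00 × 2085.00 (×0.9169 from 3790×2274).
The feature scales with it: height 1373.19 × 0.9169 ≈ 1259.06.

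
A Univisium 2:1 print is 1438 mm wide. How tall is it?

Height = 1438 × 1/2 = 719.

719 mm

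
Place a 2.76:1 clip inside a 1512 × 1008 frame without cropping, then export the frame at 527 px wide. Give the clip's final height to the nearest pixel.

191 px

At 1512×1008 the clip is width-limited, so height = 1512 / 2.760 ≈ 547.83 px.
Scaling 1512 → 527 is ×0.3485, so the height becomes 547.83 × 0.3485 ≈ 190.94 px.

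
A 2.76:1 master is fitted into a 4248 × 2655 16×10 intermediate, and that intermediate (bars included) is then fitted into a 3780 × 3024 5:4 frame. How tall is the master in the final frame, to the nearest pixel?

1370 px

Inside the 4248×2655 canvas the master is width-limited at 4248.00 × 1539.13.
16×10 in 3780×3024: fills the width, so the intermediate becomes 3780.00 × 2362.50 — a scale of ×0.8898.
The master scales with it: height 1539.13 × 0.8898 ≈ 1369.57.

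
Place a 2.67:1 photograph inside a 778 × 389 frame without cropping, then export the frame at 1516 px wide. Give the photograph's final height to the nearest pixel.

Fitted into 778×389, the photograph spans the width; its height is 778 / 2.670 ≈ 291.39 px.
The frame scales by 1516/778 = 1.9486; 291.39 × 1.9486 ≈ 567.79 px.

568 px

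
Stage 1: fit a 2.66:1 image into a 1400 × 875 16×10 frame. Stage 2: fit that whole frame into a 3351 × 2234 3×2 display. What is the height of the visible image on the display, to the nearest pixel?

1260 px

Inside the 1400×875 canvas the image is width-limited at 1400.00 × 526.32.
The 16×10 canvas is width-limited in 3351×2234, giving 3351.00 × 2094.38; scale factor 2.3936.
Applying the same ×2.3936: 526.32 → 1259.77.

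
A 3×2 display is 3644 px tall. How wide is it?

3644 × 3/2 = 5466.

5466 px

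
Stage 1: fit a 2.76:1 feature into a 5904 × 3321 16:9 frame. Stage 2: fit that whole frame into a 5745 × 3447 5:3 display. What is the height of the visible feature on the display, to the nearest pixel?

2.76:1 in 5904×3321: fills the width, so the feature is 5904.00 × 2139.13.
16:9 in 5745×3447: fills the width, so the intermediate becomes 5745.00 × 3231.56 — a scale of ×0.9731.
So the feature's height is 2139.13 × 0.9731 ≈ 2081.52.

2082 px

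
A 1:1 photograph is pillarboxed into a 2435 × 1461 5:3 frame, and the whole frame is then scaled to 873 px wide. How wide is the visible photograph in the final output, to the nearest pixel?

At 2435×1461 the photograph is height-limited, so width = 1461 × 1/1 ≈ 1461.00 px.
Scaling 2435 → 873 is ×0.3585, so the width becomes 1461.00 × 0.3585 ≈ 523.80 px.

524 px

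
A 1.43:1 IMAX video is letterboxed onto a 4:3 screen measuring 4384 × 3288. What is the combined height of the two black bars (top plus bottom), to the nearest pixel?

Since 1.430 > 1.333, the video is width-limited.
The video is 4384 / 1.430 ≈ 3065.73 px tall.
Leftover height: 3288 − 3065.73 = 222.27 px.

222 px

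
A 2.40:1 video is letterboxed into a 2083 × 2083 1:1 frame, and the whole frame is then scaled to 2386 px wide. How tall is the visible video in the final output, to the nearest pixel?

Fitted into 2083×2083, the video spans the width; its height is 2083 / 2.400 ≈ 867.92 px.
The frame scales by 2386/2083 = 1.1455; 867.92 × 1.1455 ≈ 994.17 px.

994 px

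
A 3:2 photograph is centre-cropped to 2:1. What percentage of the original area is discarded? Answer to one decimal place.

25.0%

Going from 3:2 to 2:1 means cutting height while keeping width.
(1.500)/(2.000) ≈ 0.750 of the area survives, leaving 25.00% discarded.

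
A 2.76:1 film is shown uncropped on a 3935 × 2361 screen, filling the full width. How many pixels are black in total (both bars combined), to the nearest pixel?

That makes the image 1425.7246 px tall (3935 / 2.760).
2361 − 1425.7246 = 935.2754 px of bars.
That's 935.2754 × 3935 ≈ 3680309 black pixels.

3680309 pixels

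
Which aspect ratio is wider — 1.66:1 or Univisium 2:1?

1.66 and Univisium 2:1 = 2; 2 > 1.66.

Univisium 2:1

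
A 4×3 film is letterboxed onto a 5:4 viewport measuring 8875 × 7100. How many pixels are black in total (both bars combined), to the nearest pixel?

4×3 is wider than 5:4, so it spans the full width.
The film is 8875 × 3/4 ≈ 6656.2500 px tall.
Leftover height: 7100 − 6656.2500 = 443.7500 px.
Across the 8875-px span: 443.7500 × 8875 ≈ 3938281 px.

3938281 pixels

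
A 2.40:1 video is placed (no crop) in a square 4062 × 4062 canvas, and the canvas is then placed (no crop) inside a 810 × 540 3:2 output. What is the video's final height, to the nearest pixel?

Inside the 4062×4062 canvas the video is width-limited at 4062.00 × 1692.50.
The square canvas is height-limited in 810×540, giving 540.00 × 540.00; scale factor 0.1329.
So the video's height is 1692.50 × 0.1329 ≈ 225.00.

225 px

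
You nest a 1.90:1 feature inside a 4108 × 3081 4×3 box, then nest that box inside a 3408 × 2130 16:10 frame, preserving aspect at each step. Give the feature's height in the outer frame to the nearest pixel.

1495 px

Inside the 4108×3081 canvas the feature is width-limited at 4108.00 × 2162.11.
Second fit — the 4×3 canvas into 3408×2130 spans the height: 2840.00 × 2130.00 (×0.6913 from 4108×3081).
The feature scales with it: height 2162.11 × 0.6913 ≈ 1494.74.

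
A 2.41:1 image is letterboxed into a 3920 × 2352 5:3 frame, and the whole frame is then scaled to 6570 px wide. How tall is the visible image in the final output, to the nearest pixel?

At 3920×2352 the image is width-limited, so height = 3920 / 2.410 ≈ 1626.56 px.
The frame scales by 6570/3920 = 1.6760; 1626.56 × 1.6760 ≈ 2726.14 px.

2726 px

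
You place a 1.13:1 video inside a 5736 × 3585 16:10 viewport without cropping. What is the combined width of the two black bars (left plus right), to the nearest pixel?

Since 1.130 < 1.600, the video is height-limited.
Content width = 3585 × 1.130 ≈ 4051.05 px.
Black = 5736 − 4051.05 = 1684.95 px.

1685 px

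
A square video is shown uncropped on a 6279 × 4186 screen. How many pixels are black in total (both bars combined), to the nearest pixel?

8761298 pixels

Since 1.000 < 1.500, the video is height-limited.
The video is 4186 × 1/1 ≈ 4186.0000 px wide.
Leftover width: 6279 − 4186.0000 = 2093.0000 px.
Across the 4186-px span: 2093.0000 × 4186 ≈ 8761298 px.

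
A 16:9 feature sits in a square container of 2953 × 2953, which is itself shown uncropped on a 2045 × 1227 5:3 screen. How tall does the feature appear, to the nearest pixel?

690 px

First fit — 16:9 into 2953×2953 spans the width: 2953.00 × 1661.06.
Second fit — the square canvas into 2045×1227 spans the height: 1227.00 × 1227.00 (×0.4155 from 2953×2953).
So the feature's height is 1661.06 × 0.4155 ≈ 690.19.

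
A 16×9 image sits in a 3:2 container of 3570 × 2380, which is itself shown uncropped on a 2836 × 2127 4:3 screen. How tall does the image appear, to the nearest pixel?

1595 px

16×9 in 3570×2380: fills the width, so the image is 3570.00 × 2008.12.
Second fit — the 3:2 canvas into 2836×2127 spans the width: 2836.00 × 1890.67 (×0.7944 from 3570×2380).
So the image's height is 2008.12 × 0.7944 ≈ 1595.25.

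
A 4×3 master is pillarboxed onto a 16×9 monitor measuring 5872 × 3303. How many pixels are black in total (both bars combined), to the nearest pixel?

4×3 (1.333) < 16×9 (1.778), so the master fills the height.
The master is 3303 × 4/3 ≈ 4404.0000 px wide.
5872 − 4404.0000 = 1468.0000 px of bars.
That's 1468.0000 × 3303 ≈ 4848804 black pixels.

4848804 pixels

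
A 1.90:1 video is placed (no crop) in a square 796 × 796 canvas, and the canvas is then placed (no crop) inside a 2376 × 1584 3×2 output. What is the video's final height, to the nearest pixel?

834 px

First fit — 1.90:1 into 796×796 spans the width: 796.00 × 418.95.
Second fit — the square canvas into 2376×1584 spans the height: 1584.00 × 1584.00 (×1.9899 from 796×796).
The video scales with it: height 418.95 × 1.9899 ≈ 833.68.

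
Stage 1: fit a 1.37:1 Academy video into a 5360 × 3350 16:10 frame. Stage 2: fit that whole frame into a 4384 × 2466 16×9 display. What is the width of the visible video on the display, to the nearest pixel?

3378 px

First fit — 1.37:1 Academy into 5360×3350 spans the height: 4589.50 × 3350.00.
The 16:10 canvas is height-limited in 4384×2466, giving 3945.60 × 2466.00; scale factor 0.7361.
So the video's width is 4589.50 × 0.7361 ≈ 3378.42.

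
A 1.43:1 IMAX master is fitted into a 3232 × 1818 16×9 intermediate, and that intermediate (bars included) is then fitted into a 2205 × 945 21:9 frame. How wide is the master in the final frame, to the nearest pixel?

First fit — 1.43:1 IMAX into 3232×1818 spans the height: 2599.74 × 1818.00.
16×9 in 2205×945: fills the height, so the intermediate becomes 1680.00 × 945.00 — a scale of ×0.5198.
The master scales with it: width 2599.74 × 0.5198 ≈ 1351.35.

1351 px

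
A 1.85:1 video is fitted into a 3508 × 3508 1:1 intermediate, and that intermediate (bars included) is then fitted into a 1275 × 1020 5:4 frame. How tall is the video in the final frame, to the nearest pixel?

551 px

1.85:1 in 3508×3508: fills the width, so the video is 3508.00 × 1896.22.
The 1:1 canvas is height-limited in 1275×1020, giving 1020.00 × 1020.00; scale factor 0.2908.
So the video's height is 1896.22 × 0.2908 ≈ 551.35.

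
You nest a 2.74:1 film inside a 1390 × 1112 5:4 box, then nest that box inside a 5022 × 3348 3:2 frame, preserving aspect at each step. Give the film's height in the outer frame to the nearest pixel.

1527 px

Inside the 1390×1112 canvas the film is width-limited at 1390.00 × 507.30.
The 5:4 canvas is height-limited in 5022×3348, giving 4185.00 × 3348.00; scale factor 3.0108.
Applying the same ×3.0108: 507.30 → 1527.37.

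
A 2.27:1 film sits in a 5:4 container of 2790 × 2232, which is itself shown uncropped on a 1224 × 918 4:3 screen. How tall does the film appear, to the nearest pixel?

506 px

First fit — 2.27:1 into 2790×2232 spans the width: 2790.00 × 1229.07.
5:4 in 1224×918: fills the height, so the intermediate becomes 1147.50 × 918.00 — a scale of ×0.4113.
The film scales with it: height 1229.07 × 0.4113 ≈ 505.51.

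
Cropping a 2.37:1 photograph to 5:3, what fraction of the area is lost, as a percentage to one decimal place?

The height stays; only width is cut (since 5:3 is narrower than 2.37:1).
Area ratio = (1.667)/(2.370) = 70.32%; the remaining 29.68% is cropped out.

29.7%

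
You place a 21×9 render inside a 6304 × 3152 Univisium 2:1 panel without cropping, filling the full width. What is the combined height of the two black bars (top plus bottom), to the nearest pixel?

450 px

That makes the image 2701.71 px tall (6304 × 9/21).
Leftover height: 3152 − 2701.71 = 450.29 px.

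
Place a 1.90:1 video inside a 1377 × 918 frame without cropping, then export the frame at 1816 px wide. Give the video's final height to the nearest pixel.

956 px

At 1377×918 the video is width-limited, so height = 1377 / 1.900 ≈ 724.74 px.
Scaling 1377 → 1816 is ×1.3188, so the height becomes 724.74 × 1.3188 ≈ 955.79 px.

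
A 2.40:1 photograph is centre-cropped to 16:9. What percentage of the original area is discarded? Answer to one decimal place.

25.9%

16:9 is narrower than 2.40:1, so the crop keeps the full height and trims the width.
Fraction kept = (1.778)/(2.400) ≈ 74.07%, so 25.93% is lost.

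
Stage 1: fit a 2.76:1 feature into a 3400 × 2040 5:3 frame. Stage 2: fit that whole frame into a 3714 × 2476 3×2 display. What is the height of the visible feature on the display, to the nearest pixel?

1346 px

2.76:1 in 3400×2040: fills the width, so the feature is 3400.00 × 1231.88.
Second fit — the 5:3 canvas into 3714×2476 spans the width: 3714.00 × 2228.40 (×1.0924 from 3400×2040).
Applying the same ×1.0924: 1231.88 → 1345.65.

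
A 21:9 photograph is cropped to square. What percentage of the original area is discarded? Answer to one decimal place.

57.1%

Going from 21:9 to square means cutting width while keeping height.
Area ratio = (1.000)/(2.333) = 42.86%; the remaining 57.14% is cropped out.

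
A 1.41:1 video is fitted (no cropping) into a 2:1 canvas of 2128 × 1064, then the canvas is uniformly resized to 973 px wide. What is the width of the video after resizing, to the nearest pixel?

At 2128×1064 the video is height-limited, so width = 1064 × 1.410 ≈ 1500.24 px.
Resizing to 973 px wide multiplies everything by 0.4572: 1500.24 → 685.97 px.

686 px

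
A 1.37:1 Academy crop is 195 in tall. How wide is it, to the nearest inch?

At 1.37:1 Academy, 195 × 1.370 ≈ 267.15.

267 in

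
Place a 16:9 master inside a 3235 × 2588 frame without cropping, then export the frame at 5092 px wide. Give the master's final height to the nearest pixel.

2864 px

In the 3235×2588 frame the master fills the width: height = 3235 × 9/16 ≈ 1819.69 px.
The frame scales by 5092/3235 = 1.5740; 1819.69 × 1.5740 ≈ 2864.25 px.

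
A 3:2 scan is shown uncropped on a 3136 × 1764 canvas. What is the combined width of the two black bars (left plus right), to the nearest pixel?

490 px

Since 1.500 < 1.778, the scan is height-limited.
The scan is 1764 × 3/2 ≈ 2646.00 px wide.
Leftover width: 3136 − 2646.00 = 490.00 px.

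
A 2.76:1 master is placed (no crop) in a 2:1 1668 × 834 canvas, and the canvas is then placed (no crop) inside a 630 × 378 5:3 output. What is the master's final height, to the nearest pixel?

Inside the 1668×834 canvas the master is width-limited at 1668.00 × 604.35.
Second fit — the 2:1 canvas into 630×378 spans the width: 630.00 × 315.00 (×0.3777 from 1668×834).
Applying the same ×0.3777: 604.35 → 228.26.

228 px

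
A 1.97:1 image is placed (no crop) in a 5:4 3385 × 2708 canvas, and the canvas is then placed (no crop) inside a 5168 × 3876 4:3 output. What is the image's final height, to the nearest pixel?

2459 px

1.97:1 in 3385×2708: fills the width, so the image is 3385.00 × 1718.27.
The 5:4 canvas is height-limited in 5168×3876, giving 4845.00 × 3876.00; scale factor 1.4313.
The image scales with it: height 1718.27 × 1.4313 ≈ 2459.39.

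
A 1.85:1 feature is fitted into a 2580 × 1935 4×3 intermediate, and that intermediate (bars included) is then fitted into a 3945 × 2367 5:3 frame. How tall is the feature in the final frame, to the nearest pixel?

Inside the 2580×1935 canvas the feature is width-limited at 2580.00 × 1394.59.
The 4×3 canvas is height-limited in 3945×2367, giving 3156.00 × 2367.00; scale factor 1.2233.
So the feature's height is 1394.59 × 1.2233 ≈ 1705.95.

1706 px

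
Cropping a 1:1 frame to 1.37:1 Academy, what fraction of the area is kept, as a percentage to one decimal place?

73.0%

Going from 1:1 to 1.37:1 Academy means cutting height while keeping width.
Fraction kept = (1.000)/(1.370) ≈ 72.99%.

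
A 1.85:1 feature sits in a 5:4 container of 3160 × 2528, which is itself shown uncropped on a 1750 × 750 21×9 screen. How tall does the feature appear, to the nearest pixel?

First fit — 1.85:1 into 3160×2528 spans the width: 3160.00 × 1708.11.
5:4 in 1750×750: fills the height, so the intermediate becomes 937.50 × 750.00 — a scale of ×0.2967.
Applying the same ×0.2967: 1708.11 → 506.76.

507 px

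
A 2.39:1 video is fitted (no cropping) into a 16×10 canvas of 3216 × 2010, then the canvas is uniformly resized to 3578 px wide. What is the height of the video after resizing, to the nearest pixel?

Fitted into 3216×2010, the video spans the width; its height is 3216 / 2.390 ≈ 1345.61 px.
The frame scales by 3578/3216 = 1.1126; 1345.61 × 1.1126 ≈ 1497.07 px.

1497 px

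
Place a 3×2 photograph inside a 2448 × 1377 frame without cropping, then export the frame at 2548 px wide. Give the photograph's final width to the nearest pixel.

2150 px

In the 2448×1377 frame the photograph fills the height: width = 1377 × 3/2 ≈ 2065.50 px.
The frame scales by 2548/2448 = 1.0408; 2065.50 × 1.0408 ≈ 2149.88 px.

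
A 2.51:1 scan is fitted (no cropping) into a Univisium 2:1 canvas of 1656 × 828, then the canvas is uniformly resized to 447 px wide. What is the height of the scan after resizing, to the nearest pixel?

Fitted into 1656×828, the scan spans the width; its height is 1656 / 2.510 ≈ 659.76 px.
The frame scales by 447/1656 = 0.2699; 659.76 × 0.2699 ≈ 178.09 px.

178 px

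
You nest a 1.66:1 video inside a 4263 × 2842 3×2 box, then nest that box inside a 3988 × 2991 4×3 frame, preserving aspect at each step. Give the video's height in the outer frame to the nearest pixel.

2402 px

1.66:1 in 4263×2842: fills the width, so the video is 4263.00 × 2568.07.
Second fit — the 3×2 canvas into 3988×2991 spans the width: 3988.00 × 2658.67 (×0.9355 from 4263×2842).
The video scales with it: height 2568.07 × 0.9355 ≈ 2402.41.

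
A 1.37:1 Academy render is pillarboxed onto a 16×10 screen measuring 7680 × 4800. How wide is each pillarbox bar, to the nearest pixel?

552 px

1.37:1 Academy (1.370) < 16×10 (1.600), so the render fills the height.
The render is 4800 × 1.370 ≈ 6576.00 px wide.
Leftover width: 7680 − 6576.00 = 1104.00 px → 552.00 each side.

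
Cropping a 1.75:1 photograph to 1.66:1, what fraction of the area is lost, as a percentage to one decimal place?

5.1%

The height stays; only width is cut (since 1.66:1 is narrower than 1.75:1).
Area ratio = (1.660)/(1.750) = 94.86%; the remaining 5.14% is cropped out.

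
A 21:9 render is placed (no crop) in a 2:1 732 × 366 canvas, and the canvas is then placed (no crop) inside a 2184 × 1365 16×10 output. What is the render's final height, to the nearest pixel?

936 px

21:9 in 732×366: fills the width, so the render is 732.00 × 313.71.
The 2:1 canvas is width-limited in 2184×1365, giving 2184.00 × 1092.00; scale factor 2.9836.
So the render's height is 313.71 × 2.9836 ≈ 936.00.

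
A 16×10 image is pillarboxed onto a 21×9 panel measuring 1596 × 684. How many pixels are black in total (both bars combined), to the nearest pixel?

343094 pixels

16×10 (1.600) < 21×9 (2.333), so the image fills the height.
Content width = 684 × 16/10 ≈ 1094.4000 px.
Black = 1596 − 1094.4000 = 501.6000 px.
Across the 684-px span: 501.6000 × 684 ≈ 343094 px.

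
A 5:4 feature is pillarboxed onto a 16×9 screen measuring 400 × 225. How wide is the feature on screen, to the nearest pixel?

5:4 (1.250) < 16×9 (1.778), so the feature fills the height.
Content width = 225 × 5/4 ≈ 281.25 px.

281 px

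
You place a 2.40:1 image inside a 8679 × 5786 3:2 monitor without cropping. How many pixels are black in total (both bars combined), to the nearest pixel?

2.40:1 is wider than 3:2, so it spans the full width.
The image is 8679 / 2.400 ≈ 3616.2500 px tall.
Leftover height: 5786 − 3616.2500 = 2169.7500 px.
Bar area = 2169.7500 × 8679 ≈ 18831260 px.

18831260 pixels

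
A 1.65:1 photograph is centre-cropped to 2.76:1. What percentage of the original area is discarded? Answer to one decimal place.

40.2%

The width stays; only height is cut (since 2.76:1 is wider than 1.65:1).
Fraction kept = (1.650)/(2.760) ≈ 59.78%, so 40.22% is lost.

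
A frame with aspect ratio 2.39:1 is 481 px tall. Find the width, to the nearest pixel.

1150 px

481 × 2.390 = 1149.59.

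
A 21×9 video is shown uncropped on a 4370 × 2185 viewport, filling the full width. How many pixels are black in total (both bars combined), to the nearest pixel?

That makes the image 1872.8571 px tall (4370 × 9/21).
2185 − 1872.8571 = 312.1429 px of bars.
Across the 4370-px span: 312.1429 × 4370 ≈ 1364064 px.

1364064 pixels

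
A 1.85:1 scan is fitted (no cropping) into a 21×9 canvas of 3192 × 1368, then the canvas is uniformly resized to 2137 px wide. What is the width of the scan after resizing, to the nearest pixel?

1694 px

In the 3192×1368 frame the scan fills the height: width = 1368 × 1.850 ≈ 2530.80 px.
Resizing to 2137 px wide multiplies everything by 0.6695: 2530.80 → 1694.34 px.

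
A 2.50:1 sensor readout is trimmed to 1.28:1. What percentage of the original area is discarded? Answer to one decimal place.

1.28:1 is narrower than 2.50:1, so the crop keeps the full height and trims the width.
Area ratio = (1.280)/(2.500) = 51.20%; the remaining 48.80% is cropped out.

48.8%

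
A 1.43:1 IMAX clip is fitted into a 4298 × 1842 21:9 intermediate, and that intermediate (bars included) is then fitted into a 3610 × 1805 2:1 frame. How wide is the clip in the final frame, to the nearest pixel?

2212 px

First fit — 1.43:1 IMAX into 4298×1842 spans the height: 2634.06 × 1842.00.
Second fit — the 21:9 canvas into 3610×1805 spans the width: 3610.00 × 1547.14 (×0.8399 from 4298×1842).
The clip scales with it: width 2634.06 × 0.8399 ≈ 2212.41.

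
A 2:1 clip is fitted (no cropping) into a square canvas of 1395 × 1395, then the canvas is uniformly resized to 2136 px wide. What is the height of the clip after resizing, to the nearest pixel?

1068 px

At 1395×1395 the clip is width-limited, so height = 1395 × 1/2 ≈ 697.50 px.
The frame scales by 2136/1395 = 1.5312; 697.50 × 1.5312 ≈ 1068.00 px.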